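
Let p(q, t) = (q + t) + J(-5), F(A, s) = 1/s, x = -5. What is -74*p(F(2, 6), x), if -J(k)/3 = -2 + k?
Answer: -3589/3 ≈ -1196.3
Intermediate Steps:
J(k) = 6 - 3*k (J(k) = -3*(-2 + k) = 6 - 3*k)
p(q, t) = 21 + q + t (p(q, t) = (q + t) + (6 - 3*(-5)) = (q + t) + (6 + 15) = (q + t) + 21 = 21 + q + t)
-74*p(F(2, 6), x) = -74*(21 + 1/6 - 5) = -74*(21 + ⅙ - 5) = -74*97/6 = -3589/3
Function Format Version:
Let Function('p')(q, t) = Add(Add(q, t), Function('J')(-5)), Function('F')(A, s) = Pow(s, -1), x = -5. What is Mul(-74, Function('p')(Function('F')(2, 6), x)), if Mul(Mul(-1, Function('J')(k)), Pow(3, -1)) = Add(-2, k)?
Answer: Rational(-3589, 3) ≈ -1196.3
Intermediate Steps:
Function('J')(k) = Add(6, Mul(-3, k)) (Function('J')(k) = Mul(-3, Add(-2, k)) = Add(6, Mul(-3, k)))
Function('p')(q, t) = Add(21, q, t) (Function('p')(q, t) = Add(Add(q, t), Add(6, Mul(-3, -5))) = Add(Add(q, t), Add(6, 15)) = Add(Add(q, t), 21) = Add(21, q, t))
Mul(-74, Function('p')(Function('F')(2, 6), x)) = Mul(-74, Add(21, Pow(6, -1), -5)) = Mul(-74, Add(21, Rational(1, 6), -5)) = Mul(-74, Rational(97, 6)) = Rational(-3589, 3)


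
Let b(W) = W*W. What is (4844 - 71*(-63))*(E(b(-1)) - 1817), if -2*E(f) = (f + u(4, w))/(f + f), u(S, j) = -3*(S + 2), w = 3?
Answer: -67557567/4 ≈ -1.6889e+7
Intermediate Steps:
b(W) = W²
u(S, j) = -6 - 3*S (u(S, j) = -3*(2 + S) = -6 - 3*S)
E(f) = -(-18 + f)/(4*f) (E(f) = -(f + (-6 - 3*4))/(2*(f + f)) = -(f + (-6 - 12))/(2*(2*f)) = -(f - 18)*1/(2*f)/2 = -(-18 + f)*1/(2*f)/2 = -(-18 + f)/(4*f))
(4844 - 71*(-63))*(E(b(-1)) - 1817) = (4844 - 71*(-63))*((18 - 1*(-1)²)/(4*((-1)²)) - 1817) = (4844 + 4473)*((¼)*(18 - 1*1)/1 - 1817) = 9317*((¼)*1*(18 - 1) - 1817) = 9317*((¼)*1*17 - 1817) = 9317*(17/4 - 1817) = 9317*(-7251/4) = -67557567/4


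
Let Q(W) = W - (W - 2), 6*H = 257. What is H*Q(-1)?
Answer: 257/3 ≈ 85.667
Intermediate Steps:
H = 257/6 (H = (⅙)*257 = 257/6 ≈ 42.833)
Q(W) = 2 (Q(W) = W - (-2 + W) = W + (2 - W) = 2)
H*Q(-1) = (257/6)*2 = 257/3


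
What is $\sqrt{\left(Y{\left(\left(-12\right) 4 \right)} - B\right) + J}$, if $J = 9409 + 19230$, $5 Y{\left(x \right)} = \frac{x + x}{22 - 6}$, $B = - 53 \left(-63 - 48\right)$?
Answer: $\frac{\sqrt{568870}}{5} \approx 150.85$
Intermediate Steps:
$B = 5883$ ($B = \left(-53\right) \left(-111\right) = 5883$)
$Y{\left(x \right)} = \frac{x}{40}$ ($Y{\left(x \right)} = \frac{\left(x + x\right) \frac{1}{22 - 6}}{5} = \frac{2 x \frac{1}{16}}{5} = \frac{\frac{1}{8} x}{5} = \frac{x}{40}$)
$J = 28639$
$\sqrt{\left(Y{\left(\left(-12\right) 4 \right)} - B\right) + J} = \sqrt{\left(\frac{\left(-12\right) 4}{40} - 5883\right) + 28639} = \sqrt{\left(\frac{1}{40} \left(-48\right) - 5883\right) + 28639} = \sqrt{\left(- \frac{6}{5} - 5883\right) + 28639} = \sqrt{- \frac{29421}{5} + 28639} = \sqrt{\frac{113774}{5}} = \frac{\sqrt{568870}}{5}$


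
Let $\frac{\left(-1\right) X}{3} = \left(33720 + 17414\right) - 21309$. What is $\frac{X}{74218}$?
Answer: $- \frac{89475}{74218} \approx -1.2056$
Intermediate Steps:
$X = -89475$ ($X = - 3 \left(\left(33720 + 17414\right) - 21309\right) = - 3 \left(51134 - 21309\right) = \left(-3\right) 29825 = -89475$)
$\frac{X}{74218} = - \frac{89475}{74218}$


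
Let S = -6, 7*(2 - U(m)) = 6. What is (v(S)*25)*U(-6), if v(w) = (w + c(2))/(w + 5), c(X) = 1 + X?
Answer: 600/7 ≈ 85.714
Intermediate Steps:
U(m) = 8/7 (U(m) = 2 - 1/7*6 = 2 - 6/7 = 8/7)
v(w) = (3 + w)/(5 + w) (v(w) = (w + (1 + 2))/(w + 5) = (w + 3)/(5 + w) = (3 + w)/(5 + w))
(v(S)*25)*U(-6) = (((3 - 6)/(5 - 6))*25)*(8/7) = ((-3/(-1))*25)*(8/7) = (-1*(-3)*25)*(8/7) = (3*25)*(8/7) = 75*(8/7) = 600/7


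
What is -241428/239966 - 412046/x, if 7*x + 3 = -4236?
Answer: 345557899880/508607937 ≈ 679.42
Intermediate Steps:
x = -4239/7 (x = -3/7 + (⅐)*(-4236) = -3/7 - 4236/7 = -4239/7 ≈ -605.57)
-241428/239966 - 412046/x = -241428/239966 - 412046/(-4239/7) = -241428*1/239966 - 412046*(-7/4239) = -120714/119983 + 2884322/4239 = 345557899880/508607937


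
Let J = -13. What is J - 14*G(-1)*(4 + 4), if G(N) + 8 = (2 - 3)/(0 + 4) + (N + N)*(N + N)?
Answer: 463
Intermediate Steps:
G(N) = -33/4 + 4*N² (G(N) = -8 + ((2 - 3)/(0 + 4) + (N + N)*(N + N)) = -8 + (-1/4 + (2*N)*(2*N)) = -8 + (-1*¼ + 4*N²) = -8 + (-¼ + 4*N²) = -33/4 + 4*N²)
J - 14*G(-1)*(4 + 4) = -13 - 14*(-33/4 + 4*(-1)²)*(4 + 4) = -13 - 14*(-33/4 + 4*1)*8 = -13 - 14*(-33/4 + 4)*8 = -13 - (-119)*8/2 = -13 - 14*(-34) = -13 + 476 = 463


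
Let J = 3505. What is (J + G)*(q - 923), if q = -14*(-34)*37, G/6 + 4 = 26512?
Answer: 2712847017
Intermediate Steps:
G = 159048 (G = -24 + 6*26512 = -24 + 159072 = 159048)
q = 17612 (q = 476*37 = 17612)
(J + G)*(q - 923) = (3505 + 159048)*(17612 - 923) = 162553*16689 = 2712847017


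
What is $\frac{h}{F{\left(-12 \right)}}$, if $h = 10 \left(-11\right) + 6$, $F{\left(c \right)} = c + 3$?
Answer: $\frac{104}{9} \approx 11.556$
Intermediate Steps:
$F{\left(c \right)} = 3 + c$
$h = -104$ ($h = -110 + 6 = -104$)
$\frac{h}{F{\left(-12 \right)}} = - \frac{104}{3 - 12} = - \frac{104}{-9} = \left(-104\right) \left(- \frac{1}{9}\right) = \frac{104}{9}$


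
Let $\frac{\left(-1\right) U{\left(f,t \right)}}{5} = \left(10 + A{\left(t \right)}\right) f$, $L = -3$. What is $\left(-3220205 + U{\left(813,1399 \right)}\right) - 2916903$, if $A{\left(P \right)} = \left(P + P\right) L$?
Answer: $27943852$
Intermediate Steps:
$A{\left(P \right)} = - 6 P$ ($A{\left(P \right)} = \left(P + P\right) \left(-3\right) = 2 P \left(-3\right) = - 6 P$)
$U{\left(f,t \right)} = - 5 f \left(10 - 6 t\right)$ ($U{\left(f,t \right)} = - 5 \left(10 - 6 t\right) f = - 5 f \left(10 - 6 t\right)$)
$\left(-3220205 + U{\left(813,1399 \right)}\right) - 2916903 = \left(-3220205 + 10 \cdot 813 \left(-5 + 3 \cdot 1399\right)\right) - 2916903 = \left(-3220205 + 10 \cdot 813 \left(-5 + 4197\right)\right) - 2916903 = \left(-3220205 + 10 \cdot 813 \cdot 4192\right) - 2916903 = \left(-3220205 + 34080960\right) - 2916903 = 30860755 - 2916903 = 27943852$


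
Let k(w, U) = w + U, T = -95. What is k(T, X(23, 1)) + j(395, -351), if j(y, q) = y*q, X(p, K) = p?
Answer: -138717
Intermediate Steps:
k(w, U) = U + w
j(y, q) = q*y
k(T, X(23, 1)) + j(395, -351) = (23 - 95) - 351*395 = -72 - 138645 = -138717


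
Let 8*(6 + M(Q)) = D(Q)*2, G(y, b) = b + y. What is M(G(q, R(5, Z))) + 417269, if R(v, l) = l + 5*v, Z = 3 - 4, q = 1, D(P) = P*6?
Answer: 834601/2 ≈ 4.1730e+5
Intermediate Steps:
D(P) = 6*P
Z = -1
M(Q) = -6 + 3*Q/2 (M(Q) = -6 + ((6*Q)*2)/8 = -6 + (12*Q)/8 = -6 + 3*Q/2)
M(G(q, R(5, Z))) + 417269 = (-6 + 3*((-1 + 5*5) + 1)/2) + 417269 = (-6 + 3*((-1 + 25) + 1)/2) + 417269 = (-6 + 3*(24 + 1)/2) + 417269 = (-6 + (3/2)*25) + 417269 = (-6 + 75/2) + 417269 = 63/2 + 417269 = 834601/2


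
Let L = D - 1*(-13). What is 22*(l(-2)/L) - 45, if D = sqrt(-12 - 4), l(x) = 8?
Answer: -6037/185 - 704*I/185 ≈ -32.632 - 3.8054*I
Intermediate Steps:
D = 4*I (D = sqrt(-16) = 4*I ≈ 4.0*I)
L = 13 + 4*I (L = 4*I - 1*(-13) = 4*I + 13 = 13 + 4*I ≈ 13.0 + 4.0*I)
22*(l(-2)/L) - 45 = 22*(8/(13 + 4*I)) - 45 = 22*(8*((13 - 4*I)/185)) - 45 = 22*(8*(13 - 4*I)/185) - 45 = 176*(13 - 4*I)/185 - 45 = -45 + 176*(13 - 4*I)/185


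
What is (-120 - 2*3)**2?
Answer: 15876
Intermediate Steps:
(-120 - 2*3)**2 = (-120 - 6)**2 = (-126)**2 = 15876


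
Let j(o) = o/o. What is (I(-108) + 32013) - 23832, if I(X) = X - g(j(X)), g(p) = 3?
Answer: 8070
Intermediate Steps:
j(o) = 1
I(X) = -3 + X (I(X) = X - 1*3 = X - 3 = -3 + X)
(I(-108) + 32013) - 23832 = ((-3 - 108) + 32013) - 23832 = (-111 + 32013) - 23832 = 31902 - 23832 = 8070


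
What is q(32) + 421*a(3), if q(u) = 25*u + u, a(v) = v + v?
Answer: 3358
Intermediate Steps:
a(v) = 2*v
q(u) = 26*u
q(32) + 421*a(3) = 26*32 + 421*(2*3) = 832 + 421*6 = 832 + 2526 = 3358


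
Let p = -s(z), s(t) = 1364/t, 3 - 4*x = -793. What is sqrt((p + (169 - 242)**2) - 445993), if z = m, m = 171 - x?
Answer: I*sqrt(21590149)/7 ≈ 663.79*I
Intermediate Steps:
x = 199 (x = 3/4 - 1/4*(-793) = 3/4 + 793/4 = 199)
m = -28 (m = 171 - 1*199 = 171 - 199 = -28)
z = -28
p = 341/7 (p = -1364/(-28) = -1364*(-1)/28 = -1*(-341/7) = 341/7 ≈ 48.714)
sqrt((p + (169 - 242)**2) - 445993) = sqrt((341/7 + (169 - 242)**2) - 445993) = sqrt((341/7 + (-73)**2) - 445993) = sqrt((341/7 + 5329) - 445993) = sqrt(37644/7 - 445993) = sqrt(-3084307/7) = I*sqrt(21590149)/7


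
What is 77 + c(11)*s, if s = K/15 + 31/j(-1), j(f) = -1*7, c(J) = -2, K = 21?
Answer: 2907/35 ≈ 83.057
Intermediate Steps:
j(f) = -7
s = -106/35 (s = 21/15 + 31/(-7) = 21*(1/15) + 31*(-⅐) = 7/5 - 31/7 = -106/35 ≈ -3.0286)
77 + c(11)*s = 77 - 2*(-106/35) = 77 + 212/35 = 2907/35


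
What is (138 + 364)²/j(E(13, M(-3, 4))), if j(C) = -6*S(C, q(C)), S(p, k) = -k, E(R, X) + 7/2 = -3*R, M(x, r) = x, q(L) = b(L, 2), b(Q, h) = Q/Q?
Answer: 126002/3 ≈ 42001.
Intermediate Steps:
b(Q, h) = 1
q(L) = 1
E(R, X) = -7/2 - 3*R
j(C) = 6 (j(C) = -(-6) = -6*(-1) = 6)
(138 + 364)²/j(E(13, M(-3, 4))) = (138 + 364)²/6 = 502²*(⅙) = 252004*(⅙) = 126002/3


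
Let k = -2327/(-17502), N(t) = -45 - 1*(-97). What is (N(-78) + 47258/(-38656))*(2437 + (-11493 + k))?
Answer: -155552042785195/338278656 ≈ -4.5983e+5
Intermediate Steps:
N(t) = 52 (N(t) = -45 + 97 = 52)
k = 2327/17502 (k = -2327*(-1/17502) = 2327/17502 ≈ 0.13296)
(N(-78) + 47258/(-38656))*(2437 + (-11493 + k)) = (52 + 47258/(-38656))*(2437 + (-11493 + 2327/17502)) = (52 + 47258*(-1/38656))*(2437 - 201148159/17502) = (52 - 23629/19328)*(-158495785/17502) = (981427/19328)*(-158495785/17502) = -155552042785195/338278656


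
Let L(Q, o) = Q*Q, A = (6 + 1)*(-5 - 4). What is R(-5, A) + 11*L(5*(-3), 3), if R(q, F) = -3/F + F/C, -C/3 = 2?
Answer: 104393/42 ≈ 2485.5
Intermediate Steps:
C = -6 (C = -3*2 = -6)
A = -63 (A = 7*(-9) = -63)
L(Q, o) = Q²
R(q, F) = -3/F - F/6 (R(q, F) = -3/F + F/(-6) = -3/F + F*(-⅙) = -3/F - F/6)
R(-5, A) + 11*L(5*(-3), 3) = (-3/(-63) - ⅙*(-63)) + 11*(5*(-3))² = (-3*(-1/63) + 21/2) + 11*(-15)² = (1/21 + 21/2) + 11*225 = 443/42 + 2475 = 104393/42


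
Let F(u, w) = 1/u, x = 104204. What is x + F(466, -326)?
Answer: 48559065/466 ≈ 1.0420e+5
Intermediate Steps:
x + F(466, -326) = 104204 + 1/466 = 48559065/466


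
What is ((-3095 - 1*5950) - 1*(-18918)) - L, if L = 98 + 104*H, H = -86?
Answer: 18719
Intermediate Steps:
L = -8846 (L = 98 + 104*(-86) = 98 - 8944 = -8846)
((-3095 - 1*5950) - 1*(-18918)) - L = ((-3095 - 1*5950) - 1*(-18918)) - 1*(-8846) = ((-3095 - 5950) + 18918) + 8846 = (-9045 + 18918) + 8846 = 9873 + 8846 = 18719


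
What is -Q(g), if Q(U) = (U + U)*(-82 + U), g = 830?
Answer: -1241680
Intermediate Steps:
Q(U) = 2*U*(-82 + U) (Q(U) = (2*U)*(-82 + U) = 2*U*(-82 + U))
-Q(g) = -2*830*(-82 + 830) = -2*830*748 = -1*1241680 = -1241680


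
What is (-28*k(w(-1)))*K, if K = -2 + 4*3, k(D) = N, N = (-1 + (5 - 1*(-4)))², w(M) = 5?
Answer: -17920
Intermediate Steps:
N = 64 (N = (-1 + (5 + 4))² = (-1 + 9)² = 8² = 64)
k(D) = 64
K = 10 (K = -2 + 12 = 10)
(-28*k(w(-1)))*K = -28*64*10 = -1792*10 = -17920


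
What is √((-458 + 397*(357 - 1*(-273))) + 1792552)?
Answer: 2*√510551 ≈ 1429.1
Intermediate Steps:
√((-458 + 397*(357 - 1*(-273))) + 1792552) = √((-458 + 397*(357 + 273)) + 1792552) = √((-458 + 397*630) + 1792552) = √((-458 + 250110) + 1792552) = √(249652 + 1792552) = √2042204 = 2*√510551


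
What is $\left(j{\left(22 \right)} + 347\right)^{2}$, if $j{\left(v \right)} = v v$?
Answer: $690561$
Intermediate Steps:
$j{\left(v \right)} = v^{2}$
$\left(j{\left(22 \right)} + 347\right)^{2} = \left(22^{2} + 347\right)^{2} = \left(484 + 347\right)^{2} = 831^{2} = 690561$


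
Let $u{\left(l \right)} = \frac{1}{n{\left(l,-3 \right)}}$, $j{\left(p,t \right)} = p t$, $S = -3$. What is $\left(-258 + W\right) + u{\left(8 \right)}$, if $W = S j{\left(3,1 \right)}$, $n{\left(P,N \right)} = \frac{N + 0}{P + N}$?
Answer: $- \frac{806}{3} \approx -268.67$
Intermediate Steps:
$n{\left(P,N \right)} = \frac{N}{N + P}$
$u{\left(l \right)} = 1 - \frac{l}{3}$ ($u{\left(l \right)} = \frac{1}{\left(-3\right) \frac{1}{-3 + l}} = 1 - \frac{l}{3}$)
$W = -9$ ($W = - 3 \cdot 3 \cdot 1 = \left(-3\right) 3 = -9$)
$\left(-258 + W\right) + u{\left(8 \right)} = \left(-258 - 9\right) + \left(1 - \frac{8}{3}\right) = -267 + \left(1 - \frac{8}{3}\right) = -267 - \frac{5}{3} = - \frac{806}{3}$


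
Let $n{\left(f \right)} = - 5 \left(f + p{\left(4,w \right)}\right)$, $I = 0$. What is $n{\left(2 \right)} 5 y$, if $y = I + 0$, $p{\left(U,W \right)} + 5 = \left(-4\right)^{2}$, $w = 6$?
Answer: $0$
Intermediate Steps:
$p{\left(U,W \right)} = 11$ ($p{\left(U,W \right)} = -5 + \left(-4\right)^{2} = -5 + 16 = 11$)
$y = 0$ ($y = 0 + 0 = 0$)
$n{\left(f \right)} = -55 - 5 f$ ($n{\left(f \right)} = - 5 \left(f + 11\right) = - 5 \left(11 + f\right) = -55 - 5 f$)
$n{\left(2 \right)} 5 y = \left(-55 - 10\right) 5 \cdot 0 = \left(-65\right) 5 \cdot 0 = \left(-325\right) 0 = 0$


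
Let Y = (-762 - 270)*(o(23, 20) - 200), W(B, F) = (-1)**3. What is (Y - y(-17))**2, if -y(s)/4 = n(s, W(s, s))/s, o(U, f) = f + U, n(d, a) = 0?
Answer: 26251776576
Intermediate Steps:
W(B, F) = -1
o(U, f) = U + f
y(s) = 0 (y(s) = -0/s = -4*0 = 0)
Y = 162024 (Y = (-762 - 270)*((23 + 20) - 200) = -1032*(43 - 200) = -1032*(-157) = 162024)
(Y - y(-17))**2 = (162024 - 1*0)**2 = (162024 + 0)**2 = 162024**2 = 26251776576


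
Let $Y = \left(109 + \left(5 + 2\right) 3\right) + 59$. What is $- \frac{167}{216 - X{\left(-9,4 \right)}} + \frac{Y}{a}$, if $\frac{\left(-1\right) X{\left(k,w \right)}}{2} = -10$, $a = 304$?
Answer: $- \frac{3431}{14896} \approx -0.23033$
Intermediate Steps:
$X{\left(k,w \right)} = 20$ ($X{\left(k,w \right)} = \left(-2\right) \left(-10\right) = 20$)
$Y = 189$ ($Y = \left(109 + 7 \cdot 3\right) + 59 = \left(109 + 21\right) + 59 = 130 + 59 = 189$)
$- \frac{167}{216 - X{\left(-9,4 \right)}} + \frac{Y}{a} = - \frac{167}{216 - 20} + \frac{189}{304} = - \frac{167}{216 - 20} + 189 \cdot \frac{1}{304} = - \frac{167}{196} + \frac{189}{304} = - \frac{3431}{14896}$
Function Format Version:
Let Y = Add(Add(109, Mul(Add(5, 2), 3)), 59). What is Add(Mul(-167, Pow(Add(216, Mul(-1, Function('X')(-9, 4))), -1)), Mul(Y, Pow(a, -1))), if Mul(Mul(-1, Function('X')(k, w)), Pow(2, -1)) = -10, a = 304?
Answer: Rational(-3431, 14896) ≈ -0.23033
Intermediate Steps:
Function('X')(k, w) = 20 (Function('X')(k, w) = Mul(-2, -10) = 20)
Y = 189 (Y = Add(Add(109, Mul(7, 3)), 59) = Add(Add(109, 21), 59) = Add(130, 59) = 189)
Add(Mul(-167, Pow(Add(216, Mul(-1, Function('X')(-9, 4))), -1)), Mul(Y, Pow(a, -1))) = Add(Mul(-167, Pow(Add(216, Mul(-1, 20)), -1)), Mul(189, Pow(304, -1))) = Add(Mul(-167, Pow(Add(216, -20), -1)), Mul(189, Rational(1, 304))) = Add(Mul(-167, Pow(196, -1)), Rational(189, 304)) = Add(Mul(-167, Rational(1, 196)), Rational(189, 304)) = Add(Rational(-167, 196), Rational(189, 304)) = Rational(-3431, 14896)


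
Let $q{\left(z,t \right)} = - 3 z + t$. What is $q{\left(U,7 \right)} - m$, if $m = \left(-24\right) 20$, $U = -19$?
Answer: $544$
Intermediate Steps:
$q{\left(z,t \right)} = t - 3 z$
$m = -480$
$q{\left(U,7 \right)} - m = \left(7 - -57\right) - -480 = \left(7 + 57\right) + 480 = 64 + 480 = 544$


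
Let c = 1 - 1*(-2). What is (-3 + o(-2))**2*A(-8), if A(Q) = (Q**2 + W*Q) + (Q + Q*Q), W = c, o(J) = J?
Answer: 2400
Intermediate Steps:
c = 3 (c = 1 + 2 = 3)
W = 3
A(Q) = 2*Q**2 + 4*Q (A(Q) = (Q**2 + 3*Q) + (Q + Q*Q) = (Q**2 + 3*Q) + (Q + Q**2) = 2*Q**2 + 4*Q)
(-3 + o(-2))**2*A(-8) = (-3 - 2)**2*(2*(-8)*(2 - 8)) = (-5)**2*(2*(-8)*(-6)) = 25*96 = 2400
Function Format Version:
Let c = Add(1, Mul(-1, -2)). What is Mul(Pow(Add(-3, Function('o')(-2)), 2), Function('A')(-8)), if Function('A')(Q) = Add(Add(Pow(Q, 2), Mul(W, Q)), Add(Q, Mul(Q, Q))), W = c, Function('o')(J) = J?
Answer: 2400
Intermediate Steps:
c = 3 (c = Add(1, 2) = 3)
W = 3
Function('A')(Q) = Add(Mul(2, Pow(Q, 2)), Mul(4, Q)) (Function('A')(Q) = Add(Add(Pow(Q, 2), Mul(3, Q)), Add(Q, Mul(Q, Q))) = Add(Add(Pow(Q, 2), Mul(3, Q)), Add(Q, Pow(Q, 2))) = Add(Mul(2, Pow(Q, 2)), Mul(4, Q)))
Mul(Pow(Add(-3, Function('o')(-2)), 2), Function('A')(-8)) = Mul(Pow(Add(-3, -2), 2), Mul(2, -8, Add(2, -8))) = Mul(Pow(-5, 2), Mul(2, -8, -6)) = Mul(25, 96) = 2400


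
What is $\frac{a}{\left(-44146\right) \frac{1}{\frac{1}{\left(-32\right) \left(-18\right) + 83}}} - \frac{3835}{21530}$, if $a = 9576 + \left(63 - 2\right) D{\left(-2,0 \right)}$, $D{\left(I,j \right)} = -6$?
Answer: $- \frac{11176693199}{62635536742} \approx -0.17844$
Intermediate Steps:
$a = 9210$ ($a = 9576 + \left(63 - 2\right) \left(-6\right) = 9576 + 61 \left(-6\right) = 9576 - 366 = 9210$)
$\frac{a}{\left(-44146\right) \frac{1}{\frac{1}{\left(-32\right) \left(-18\right) + 83}}} - \frac{3835}{21530} = \frac{9210}{\left(-44146\right) \frac{1}{\frac{1}{\left(-32\right) \left(-18\right) + 83}}} - \frac{3835}{21530} = \frac{9210}{\left(-44146\right) \frac{1}{\frac{1}{576 + 83}}} - \frac{767}{4306} = \frac{9210}{\left(-44146\right) \frac{1}{\frac{1}{659}}} - \frac{767}{4306} = \frac{9210}{\left(-44146\right) 659} - \frac{767}{4306} = \frac{9210}{-29092214} - \frac{767}{4306} = 9210 \left(- \frac{1}{29092214}\right) - \frac{767}{4306} = - \frac{4605}{14546107} - \frac{767}{4306} = - \frac{11176693199}{62635536742}$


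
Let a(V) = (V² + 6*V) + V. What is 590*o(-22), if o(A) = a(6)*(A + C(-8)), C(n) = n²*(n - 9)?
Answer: -51082200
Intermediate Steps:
C(n) = n²*(-9 + n)
a(V) = V² + 7*V
o(A) = -84864 + 78*A (o(A) = (6*(7 + 6))*(A + (-8)²*(-9 - 8)) = (6*13)*(A + 64*(-17)) = 78*(A - 1088) = 78*(-1088 + A) = -84864 + 78*A)
590*o(-22) = 590*(-84864 + 78*(-22)) = 590*(-84864 - 1716) = 590*(-86580) = -51082200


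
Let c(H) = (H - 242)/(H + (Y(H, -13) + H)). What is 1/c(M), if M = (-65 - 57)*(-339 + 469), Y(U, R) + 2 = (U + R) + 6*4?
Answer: 47571/16102 ≈ 2.9544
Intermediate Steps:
Y(U, R) = 22 + R + U (Y(U, R) = -2 + ((U + R) + 6*4) = -2 + ((R + U) + 24) = -2 + (24 + R + U) = 22 + R + U)
M = -15860 (M = -122*130 = -15860)
c(H) = (-242 + H)/(9 + 3*H) (c(H) = (H - 242)/(H + ((22 - 13 + H) + H)) = (-242 + H)/(H + ((9 + H) + H)) = (-242 + H)/(H + (9 + 2*H)) = (-242 + H)/(9 + 3*H))
1/c(M) = 1/((-242 - 15860)/(3*(3 - 15860))) = 1/((⅓)*(-16102)/(-15857)) = 1/((⅓)*(-1/15857)*(-16102)) = 1/(16102/47571) = 47571/16102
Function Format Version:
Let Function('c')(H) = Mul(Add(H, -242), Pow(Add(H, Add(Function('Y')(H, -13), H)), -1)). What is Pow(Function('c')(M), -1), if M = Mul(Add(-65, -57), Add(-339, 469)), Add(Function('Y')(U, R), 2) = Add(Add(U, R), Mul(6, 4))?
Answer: Rational(47571, 16102) ≈ 2.9544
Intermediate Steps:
Function('Y')(U, R) = Add(22, R, U) (Function('Y')(U, R) = Add(-2, Add(Add(U, R), Mul(6, 4))) = Add(-2, Add(Add(R, U), 24)) = Add(-2, Add(24, R, U)) = Add(22, R, U))
M = -15860 (M = Mul(-122, 130) = -15860)
Function('c')(H) = Mul(Pow(Add(9, Mul(3, H)), -1), Add(-242, H)) (Function('c')(H) = Mul(Add(H, -242), Pow(Add(H, Add(Add(22, -13, H), H)), -1)) = Mul(Add(-242, H), Pow(Add(H, Add(Add(9, H), H)), -1)) = Mul(Add(-242, H), Pow(Add(H, Add(9, Mul(2, H))), -1)) = Mul(Add(-242, H), Pow(Add(9, Mul(3, H)), -1)) = Mul(Pow(Add(9, Mul(3, H)), -1), Add(-242, H)))
Pow(Function('c')(M), -1) = Pow(Mul(Rational(1, 3), Pow(Add(3, -15860), -1), Add(-242, -15860)), -1) = Pow(Mul(Rational(1, 3), Pow(-15857, -1), -16102), -1) = Pow(Mul(Rational(1, 3), Rational(-1, 15857), -16102), -1) = Pow(Rational(16102, 47571), -1) = Rational(47571, 16102)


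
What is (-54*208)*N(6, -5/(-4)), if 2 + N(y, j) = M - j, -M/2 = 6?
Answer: 171288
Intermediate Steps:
M = -12 (M = -2*6 = -12)
N(y, j) = -14 - j (N(y, j) = -2 + (-12 - j) = -14 - j)
(-54*208)*N(6, -5/(-4)) = (-54*208)*(-14 - (-5)/(-4)) = -11232*(-14 - (-5)*(-1)/4) = -11232*(-14 - 1*5/4) = -11232*(-14 - 5/4) = -11232*(-61/4) = 171288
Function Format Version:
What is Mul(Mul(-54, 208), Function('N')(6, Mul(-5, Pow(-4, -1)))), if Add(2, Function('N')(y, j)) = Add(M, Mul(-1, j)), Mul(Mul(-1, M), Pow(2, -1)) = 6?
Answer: 171288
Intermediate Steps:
M = -12 (M = Mul(-2, 6) = -12)
Function('N')(y, j) = Add(-14, Mul(-1, j)) (Function('N')(y, j) = Add(-2, Add(-12, Mul(-1, j))) = Add(-14, Mul(-1, j)))
Mul(Mul(-54, 208), Function('N')(6, Mul(-5, Pow(-4, -1)))) = Mul(Mul(-54, 208), Add(-14, Mul(-1, Mul(-5, Pow(-4, -1))))) = Mul(-11232, Add(-14, Mul(-1, Mul(-5, Rational(-1, 4))))) = Mul(-11232, Add(-14, Mul(-1, Rational(5, 4)))) = Mul(-11232, Add(-14, Rational(-5, 4))) = Mul(-11232, Rational(-61, 4)) = 171288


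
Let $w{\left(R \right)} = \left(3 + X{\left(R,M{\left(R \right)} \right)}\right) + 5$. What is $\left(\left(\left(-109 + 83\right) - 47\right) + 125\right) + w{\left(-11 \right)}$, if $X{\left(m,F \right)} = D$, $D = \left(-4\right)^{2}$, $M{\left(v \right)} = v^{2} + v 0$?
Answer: $76$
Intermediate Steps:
$M{\left(v \right)} = v^{2}$ ($M{\left(v \right)} = v^{2} + 0 = v^{2}$)
$D = 16$
$X{\left(m,F \right)} = 16$
$w{\left(R \right)} = 24$ ($w{\left(R \right)} = \left(3 + 16\right) + 5 = 19 + 5 = 24$)
$\left(\left(\left(-109 + 83\right) - 47\right) + 125\right) + w{\left(-11 \right)} = \left(\left(\left(-109 + 83\right) - 47\right) + 125\right) + 24 = \left(\left(-26 - 47\right) + 125\right) + 24 = \left(-73 + 125\right) + 24 = 52 + 24 = 76$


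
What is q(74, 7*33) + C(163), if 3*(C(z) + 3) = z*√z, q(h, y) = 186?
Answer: 183 + 163*√163/3 ≈ 876.68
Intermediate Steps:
C(z) = -3 + z^(3/2)/3 (C(z) = -3 + (z*√z)/3 = -3 + z^(3/2)/3)
q(74, 7*33) + C(163) = 186 + (-3 + 163^(3/2)/3) = 186 + (-3 + (163*√163)/3) = 186 + (-3 + 163*√163/3) = 183 + 163*√163/3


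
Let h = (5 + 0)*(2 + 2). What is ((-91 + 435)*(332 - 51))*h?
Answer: 1933280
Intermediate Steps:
h = 20 (h = 5*4 = 20)
((-91 + 435)*(332 - 51))*h = ((-91 + 435)*(332 - 51))*20 = (344*281)*20 = 96664*20 = 1933280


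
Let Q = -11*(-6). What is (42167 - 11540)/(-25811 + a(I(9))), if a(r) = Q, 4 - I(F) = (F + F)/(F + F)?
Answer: -30627/25745 ≈ -1.1896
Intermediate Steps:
Q = 66
I(F) = 3 (I(F) = 4 - (F + F)/(F + F) = 4 - 2*F/(2*F) = 4 - 2*F*1/(2*F) = 4 - 1*1 = 4 - 1 = 3)
a(r) = 66
(42167 - 11540)/(-25811 + a(I(9))) = (42167 - 11540)/(-25811 + 66) = 30627/(-25745) = 30627*(-1/25745) = -30627/25745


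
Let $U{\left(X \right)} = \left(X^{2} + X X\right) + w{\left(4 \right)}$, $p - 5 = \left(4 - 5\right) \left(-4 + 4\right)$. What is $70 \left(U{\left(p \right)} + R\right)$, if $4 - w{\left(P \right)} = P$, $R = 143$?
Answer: $13510$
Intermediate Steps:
$w{\left(P \right)} = 4 - P$
$p = 5$ ($p = 5 + \left(4 - 5\right) \left(-4 + 4\right) = 5 - 0 = 5 + 0 = 5$)
$U{\left(X \right)} = 2 X^{2}$ ($U{\left(X \right)} = \left(X^{2} + X X\right) + \left(4 - 4\right) = \left(X^{2} + X^{2}\right) + \left(4 - 4\right) = 2 X^{2} + 0 = 2 X^{2}$)
$70 \left(U{\left(p \right)} + R\right) = 70 \left(2 \cdot 5^{2} + 143\right) = 70 \left(2 \cdot 25 + 143\right) = 70 \left(50 + 143\right) = 70 \cdot 193 = 13510$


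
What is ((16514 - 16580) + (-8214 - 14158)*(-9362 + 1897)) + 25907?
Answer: 167032821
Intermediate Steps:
((16514 - 16580) + (-8214 - 14158)*(-9362 + 1897)) + 25907 = (-66 - 22372*(-7465)) + 25907 = (-66 + 167006980) + 25907 = 167006914 + 25907 = 167032821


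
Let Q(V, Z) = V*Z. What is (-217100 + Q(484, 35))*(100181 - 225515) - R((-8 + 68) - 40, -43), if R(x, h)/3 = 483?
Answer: 25086851991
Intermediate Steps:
R(x, h) = 1449 (R(x, h) = 3*483 = 1449)
(-217100 + Q(484, 35))*(100181 - 225515) - R((-8 + 68) - 40, -43) = (-217100 + 484*35)*(100181 - 225515) - 1*1449 = (-217100 + 16940)*(-125334) - 1449 = -200160*(-125334) - 1449 = 25086853440 - 1449 = 25086851991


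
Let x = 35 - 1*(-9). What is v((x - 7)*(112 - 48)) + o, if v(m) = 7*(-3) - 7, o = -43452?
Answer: -43480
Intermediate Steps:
x = 44 (x = 35 + 9 = 44)
v(m) = -28 (v(m) = -21 - 7 = -28)
v((x - 7)*(112 - 48)) + o = -28 - 43452 = -43480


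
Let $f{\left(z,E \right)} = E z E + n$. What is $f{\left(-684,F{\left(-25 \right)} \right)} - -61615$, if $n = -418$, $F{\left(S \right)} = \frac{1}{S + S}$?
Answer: $\frac{38247954}{625} \approx 61197.0$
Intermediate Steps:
$F{\left(S \right)} = \frac{1}{2 S}$
$f{\left(z,E \right)} = -418 + z E^{2}$ ($f{\left(z,E \right)} = E z E - 418 = z E^{2} - 418 = -418 + z E^{2}$)
$f{\left(-684,F{\left(-25 \right)} \right)} - -61615 = \left(-418 - 684 \left(\frac{1}{2 \left(-25\right)}\right)^{2}\right) - -61615 = \left(-418 - 684 \left(\frac{1}{2} \left(- \frac{1}{25}\right)\right)^{2}\right) + 61615 = \left(-418 - 684 \left(- \frac{1}{50}\right)^{2}\right) + 61615 = \left(-418 - \frac{171}{625}\right) + 61615 = - \frac{261421}{625} + 61615 = \frac{38247954}{625}$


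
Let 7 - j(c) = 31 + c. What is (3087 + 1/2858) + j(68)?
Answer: 8559711/2858 ≈ 2995.0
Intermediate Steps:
j(c) = -24 - c (j(c) = 7 - (31 + c) = 7 + (-31 - c) = -24 - c)
(3087 + 1/2858) + j(68) = (3087 + 1/2858) + (-24 - 1*68) = (3087 + 1/2858) + (-24 - 68) = 8822647/2858 - 92 = 8559711/2858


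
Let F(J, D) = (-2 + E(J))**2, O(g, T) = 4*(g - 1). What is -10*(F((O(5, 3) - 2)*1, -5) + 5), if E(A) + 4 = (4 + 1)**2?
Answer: -3660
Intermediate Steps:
E(A) = 21 (E(A) = -4 + (4 + 1)**2 = -4 + 5**2 = -4 + 25 = 21)
O(g, T) = -4 + 4*g (O(g, T) = 4*(-1 + g) = -4 + 4*g)
F(J, D) = 361 (F(J, D) = (-2 + 21)**2 = 19**2 = 361)
-10*(F((O(5, 3) - 2)*1, -5) + 5) = -10*(361 + 5) = -10*366 = -3660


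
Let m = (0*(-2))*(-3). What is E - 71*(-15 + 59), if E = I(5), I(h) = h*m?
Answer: -3124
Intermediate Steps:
m = 0 (m = 0*(-3) = 0)
I(h) = 0 (I(h) = h*0 = 0)
E = 0
E - 71*(-15 + 59) = 0 - 71*(-15 + 59) = 0 - 71*44 = 0 - 3124 = -3124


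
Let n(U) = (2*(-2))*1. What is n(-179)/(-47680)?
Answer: 1/11920 ≈ 8.3893e-5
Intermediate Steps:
n(U) = -4 (n(U) = -4*1 = -4)
n(-179)/(-47680) = -4/(-47680) = -4*(-1/47680) = 1/11920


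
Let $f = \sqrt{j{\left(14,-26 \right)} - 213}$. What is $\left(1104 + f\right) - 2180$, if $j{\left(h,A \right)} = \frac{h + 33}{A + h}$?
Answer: $-1076 + \frac{i \sqrt{7809}}{6} \approx -1076.0 + 14.728 i$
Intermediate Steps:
$j{\left(h,A \right)} = \frac{33 + h}{A + h}$
$f = \frac{i \sqrt{7809}}{6}$ ($f = \sqrt{\frac{33 + 14}{-26 + 14} - 213} = \sqrt{\frac{1}{-12} \cdot 47 - 213} = \sqrt{\left(- \frac{1}{12}\right) 47 - 213} = \sqrt{- \frac{47}{12} - 213} = \sqrt{- \frac{2603}{12}} = \frac{i \sqrt{7809}}{6} \approx 14.728 i$)
$\left(1104 + f\right) - 2180 = \left(1104 + \frac{i \sqrt{7809}}{6}\right) - 2180 = -1076 + \frac{i \sqrt{7809}}{6}$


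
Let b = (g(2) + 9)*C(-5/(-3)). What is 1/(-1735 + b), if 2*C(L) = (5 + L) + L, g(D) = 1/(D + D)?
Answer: -24/40715 ≈ -0.00058946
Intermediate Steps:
g(D) = 1/(2*D)
C(L) = 5/2 + L (C(L) = ((5 + L) + L)/2 = (5 + 2*L)/2 = 5/2 + L)
b = 925/24 (b = ((1/2)/2 + 9)*(5/2 - 5/(-3)) = ((1/2)*(1/2) + 9)*(5/2 - 5*(-1/3)) = (1/4 + 9)*(5/2 + 5/3) = (37/4)*(25/6) = 925/24 ≈ 38.542)
1/(-1735 + b) = 1/(-1735 + 925/24) = 1/(-40715/24) = -24/40715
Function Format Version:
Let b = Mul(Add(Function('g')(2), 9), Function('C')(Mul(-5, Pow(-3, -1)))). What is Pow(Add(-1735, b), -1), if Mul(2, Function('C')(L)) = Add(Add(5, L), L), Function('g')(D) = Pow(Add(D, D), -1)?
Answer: Rational(-24, 40715) ≈ -0.00058946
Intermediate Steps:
Function('g')(D) = Mul(Rational(1, 2), Pow(D, -1)) (Function('g')(D) = Pow(Mul(2, D), -1) = Mul(Rational(1, 2), Pow(D, -1)))
Function('C')(L) = Add(Rational(5, 2), L) (Function('C')(L) = Mul(Rational(1, 2), Add(Add(5, L), L)) = Mul(Rational(1, 2), Add(5, Mul(2, L))) = Add(Rational(5, 2), L))
b = Rational(925, 24) (b = Mul(Add(Mul(Rational(1, 2), Pow(2, -1)), 9), Add(Rational(5, 2), Mul(-5, Pow(-3, -1)))) = Mul(Add(Mul(Rational(1, 2), Rational(1, 2)), 9), Add(Rational(5, 2), Mul(-5, Rational(-1, 3)))) = Mul(Add(Rational(1, 4), 9), Add(Rational(5, 2), Rational(5, 3))) = Mul(Rational(37, 4), Rational(25, 6)) = Rational(925, 24) ≈ 38.542)
Pow(Add(-1735, b), -1) = Pow(Add(-1735, Rational(925, 24)), -1) = Pow(Rational(-40715, 24), -1) = Rational(-24, 40715)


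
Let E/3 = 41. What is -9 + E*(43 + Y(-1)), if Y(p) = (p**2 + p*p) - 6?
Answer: 4788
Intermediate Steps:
Y(p) = -6 + 2*p**2 (Y(p) = (p**2 + p**2) - 6 = 2*p**2 - 6 = -6 + 2*p**2)
E = 123 (E = 3*41 = 123)
-9 + E*(43 + Y(-1)) = -9 + 123*(43 + (-6 + 2*(-1)**2)) = -9 + 123*(43 + (-6 + 2*1)) = -9 + 123*(43 + (-6 + 2)) = -9 + 123*(43 - 4) = -9 + 123*39 = -9 + 4797 = 4788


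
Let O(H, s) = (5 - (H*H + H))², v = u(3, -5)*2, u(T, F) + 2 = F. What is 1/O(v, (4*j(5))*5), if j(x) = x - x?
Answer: 1/31329 ≈ 3.1919e-5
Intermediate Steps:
j(x) = 0
u(T, F) = -2 + F
v = -14 (v = (-2 - 5)*2 = -7*2 = -14)
O(H, s) = (5 - H - H²)² (O(H, s) = (5 - (H² + H))² = (5 - (H + H²))² = (5 + (-H - H²))² = (5 - H - H²)²)
1/O(v, (4*j(5))*5) = 1/((-5 - 14 + (-14)²)²) = 1/((-5 - 14 + 196)²) = 1/(177²) = 1/31329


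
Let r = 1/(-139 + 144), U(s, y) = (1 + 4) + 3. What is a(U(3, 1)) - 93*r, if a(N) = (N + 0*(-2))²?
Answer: 227/5 ≈ 45.400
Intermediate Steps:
U(s, y) = 8 (U(s, y) = 5 + 3 = 8)
a(N) = N² (a(N) = (N + 0)² = N²)
r = ⅕ (r = 1/5 = ⅕ ≈ 0.20000)
a(U(3, 1)) - 93*r = 8² - 93*⅕ = 64 - 93/5 = 227/5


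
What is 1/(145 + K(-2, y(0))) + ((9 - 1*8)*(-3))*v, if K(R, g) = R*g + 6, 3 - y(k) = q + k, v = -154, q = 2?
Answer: 68839/149 ≈ 462.01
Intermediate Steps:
y(k) = 1 - k (y(k) = 3 - (2 + k) = 3 + (-2 - k) = 1 - k)
K(R, g) = 6 + R*g
1/(145 + K(-2, y(0))) + ((9 - 1*8)*(-3))*v = 1/(145 + (6 - 2*(1 - 1*0))) + ((9 - 1*8)*(-3))*(-154) = 1/(145 + (6 - 2*(1 + 0))) + ((9 - 8)*(-3))*(-154) = 1/(145 + (6 - 2*1)) + (1*(-3))*(-154) = 1/(145 + (6 - 2)) - 3*(-154) = 1/(145 + 4) + 462 = 1/149 + 462 = 68839/149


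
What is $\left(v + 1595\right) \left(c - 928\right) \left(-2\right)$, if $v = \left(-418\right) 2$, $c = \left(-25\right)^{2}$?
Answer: $459954$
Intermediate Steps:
$c = 625$
$v = -836$
$\left(v + 1595\right) \left(c - 928\right) \left(-2\right) = \left(-836 + 1595\right) \left(625 - 928\right) \left(-2\right) = 759 \left(-303\right) \left(-2\right) = \left(-229977\right) \left(-2\right) = 459954$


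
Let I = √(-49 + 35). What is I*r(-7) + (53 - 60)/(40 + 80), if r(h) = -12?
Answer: -7/120 - 12*I*√14 ≈ -0.058333 - 44.9*I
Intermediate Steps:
I = I*√14 (I = √(-14) = I*√14 ≈ 3.7417*I)
I*r(-7) + (53 - 60)/(40 + 80) = (I*√14)*(-12) + (53 - 60)/(40 + 80) = -12*I*√14 - 7/120 = -7/120 - 12*I*√14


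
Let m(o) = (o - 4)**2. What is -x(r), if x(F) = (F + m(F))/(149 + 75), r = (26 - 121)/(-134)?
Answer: -207211/4022144 ≈ -0.051518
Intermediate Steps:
r = 95/134 (r = -95*(-1/134) = 95/134 ≈ 0.70895)
m(o) = (-4 + o)**2
x(F) = F/224 + (-4 + F)**2/224 (x(F) = (F + (-4 + F)**2)/(149 + 75) = (F + (-4 + F)**2)/224 = (F + (-4 + F)**2)*(1/224) = F/224 + (-4 + F)**2/224)
-x(r) = -((1/224)*(95/134) + (-4 + 95/134)**2/224) = -(95/30016 + (-441/134)**2/224) = -(95/30016 + (1/224)*(194481/17956)) = -(95/30016 + 27783/574592) = -1*207211/4022144 = -207211/4022144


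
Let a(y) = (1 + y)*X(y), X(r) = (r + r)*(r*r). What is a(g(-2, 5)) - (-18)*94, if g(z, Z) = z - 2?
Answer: 2076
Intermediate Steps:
g(z, Z) = -2 + z
X(r) = 2*r³ (X(r) = (2*r)*r² = 2*r³)
a(y) = 2*y³*(1 + y) (a(y) = (1 + y)*(2*y³) = 2*y³*(1 + y))
a(g(-2, 5)) - (-18)*94 = 2*(-2 - 2)³*(1 + (-2 - 2)) - (-18)*94 = 2*(-4)³*(1 - 4) - 18*(-94) = 2*(-64)*(-3) + 1692 = 384 + 1692 = 2076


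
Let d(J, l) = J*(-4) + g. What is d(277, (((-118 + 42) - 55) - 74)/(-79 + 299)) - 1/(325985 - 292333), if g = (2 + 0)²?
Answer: -37151809/33652 ≈ -1104.0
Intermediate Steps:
g = 4 (g = 2² = 4)
d(J, l) = 4 - 4*J (d(J, l) = J*(-4) + 4 = -4*J + 4 = 4 - 4*J)
d(277, (((-118 + 42) - 55) - 74)/(-79 + 299)) - 1/(325985 - 292333) = (4 - 4*277) - 1/(325985 - 292333) = (4 - 1108) - 1/33652 = -1104 - 1*1/33652 = -1104 - 1/33652 = -37151809/33652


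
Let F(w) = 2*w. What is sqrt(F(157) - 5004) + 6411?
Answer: 6411 + I*sqrt(4690) ≈ 6411.0 + 68.484*I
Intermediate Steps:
sqrt(F(157) - 5004) + 6411 = sqrt(2*157 - 5004) + 6411 = sqrt(314 - 5004) + 6411 = sqrt(-4690) + 6411 = I*sqrt(4690) + 6411 = 6411 + I*sqrt(4690)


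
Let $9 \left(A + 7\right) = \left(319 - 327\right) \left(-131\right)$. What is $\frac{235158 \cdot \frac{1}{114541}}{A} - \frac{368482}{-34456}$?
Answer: $\frac{2974723267643}{277673237540} \approx 10.713$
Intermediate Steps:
$A = \frac{985}{9}$ ($A = -7 + \frac{\left(319 - 327\right) \left(-131\right)}{9} = -7 + \frac{\left(-8\right) \left(-131\right)}{9} = -7 + \frac{1}{9} \cdot 1048 = -7 + \frac{1048}{9} = \frac{985}{9} \approx 109.44$)
$\frac{235158 \cdot \frac{1}{114541}}{A} - \frac{368482}{-34456} = \frac{235158 \cdot \frac{1}{114541}}{\frac{985}{9}} - \frac{368482}{-34456} = 235158 \cdot \frac{1}{114541} \cdot \frac{9}{985} - - \frac{184241}{17228} = \frac{33594}{16363} \cdot \frac{9}{985} + \frac{184241}{17228} = \frac{302346}{16117555} + \frac{184241}{17228} = \frac{2974723267643}{277673237540}$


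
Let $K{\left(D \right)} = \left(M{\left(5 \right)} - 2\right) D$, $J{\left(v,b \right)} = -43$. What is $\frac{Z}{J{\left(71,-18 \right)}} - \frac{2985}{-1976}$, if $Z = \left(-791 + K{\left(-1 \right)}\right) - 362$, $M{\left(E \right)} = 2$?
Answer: $\frac{2406683}{84968} \approx 28.325$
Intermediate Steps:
$K{\left(D \right)} = 0$ ($K{\left(D \right)} = \left(2 - 2\right) D = 0 D = 0$)
$Z = -1153$ ($Z = \left(-791 + 0\right) - 362 = -791 - 362 = -1153$)
$\frac{Z}{J{\left(71,-18 \right)}} - \frac{2985}{-1976} = - \frac{1153}{-43} - \frac{2985}{-1976} = \left(-1153\right) \left(- \frac{1}{43}\right) - - \frac{2985}{1976} = \frac{1153}{43} + \frac{2985}{1976} = \frac{2406683}{84968}$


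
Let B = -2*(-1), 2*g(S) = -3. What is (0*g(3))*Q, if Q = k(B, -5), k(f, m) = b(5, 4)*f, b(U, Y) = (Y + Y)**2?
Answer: 0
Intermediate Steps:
b(U, Y) = 4*Y**2 (b(U, Y) = (2*Y)**2 = 4*Y**2)
g(S) = -3/2 (g(S) = (1/2)*(-3) = -3/2)
B = 2
k(f, m) = 64*f (k(f, m) = (4*4**2)*f = (4*16)*f = 64*f)
Q = 128 (Q = 64*2 = 128)
(0*g(3))*Q = (0*(-3/2))*128 = 0*128 = 0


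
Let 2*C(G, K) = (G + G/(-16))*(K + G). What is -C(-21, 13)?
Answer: -315/4 ≈ -78.750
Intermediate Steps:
C(G, K) = 15*G*(G + K)/32 (C(G, K) = ((G + G/(-16))*(K + G))/2 = ((G + G*(-1/16))*(G + K))/2 = ((G - G/16)*(G + K))/2 = ((15*G/16)*(G + K))/2 = (15*G*(G + K)/16)/2 = 15*G*(G + K)/32)
-C(-21, 13) = -15*(-21)*(-21 + 13)/32 = -15*(-21)*(-8)/32 = -1*315/4 = -315/4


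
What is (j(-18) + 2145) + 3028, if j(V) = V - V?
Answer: 5173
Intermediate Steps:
j(V) = 0
(j(-18) + 2145) + 3028 = (0 + 2145) + 3028 = 2145 + 3028 = 5173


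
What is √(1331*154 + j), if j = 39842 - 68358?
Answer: √176458 ≈ 420.07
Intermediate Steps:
j = -28516
√(1331*154 + j) = √(1331*154 - 28516) = √(204974 - 28516) = √176458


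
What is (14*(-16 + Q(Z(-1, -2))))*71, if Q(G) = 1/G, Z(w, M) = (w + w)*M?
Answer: -31311/2 ≈ -15656.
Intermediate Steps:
Z(w, M) = 2*M*w (Z(w, M) = (2*w)*M = 2*M*w)
(14*(-16 + Q(Z(-1, -2))))*71 = (14*(-16 + 1/(2*(-2)*(-1))))*71 = (14*(-16 + 1/4))*71 = (14*(-16 + ¼))*71 = (14*(-63/4))*71 = -441/2*71 = -31311/2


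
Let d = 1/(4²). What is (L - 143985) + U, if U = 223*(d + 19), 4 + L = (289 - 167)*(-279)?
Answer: -2780417/16 ≈ -1.7378e+5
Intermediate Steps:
L = -34042 (L = -4 + (289 - 167)*(-279) = -4 + 122*(-279) = -4 - 34038 = -34042)
d = 1/16 ≈ 0.062500
U = 68015/16 (U = 223*(1/16 + 19) = 223*(305/16) = 68015/16 ≈ 4250.9)
(L - 143985) + U = (-34042 - 143985) + 68015/16 = -178027 + 68015/16 = -2780417/16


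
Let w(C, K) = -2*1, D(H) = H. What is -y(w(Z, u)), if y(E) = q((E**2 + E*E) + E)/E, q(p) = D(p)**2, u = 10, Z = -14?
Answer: 18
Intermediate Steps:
w(C, K) = -2
q(p) = p**2
y(E) = (E + 2*E**2)**2/E (y(E) = ((E**2 + E*E) + E)**2/E = ((E**2 + E**2) + E)**2/E = (2*E**2 + E)**2/E = (E + 2*E**2)**2/E)
-y(w(Z, u)) = -(-2)*(1 + 2*(-2))**2 = -(-2)*(1 - 4)**2 = -(-2)*(-3)**2 = -(-2)*9 = -1*(-18) = 18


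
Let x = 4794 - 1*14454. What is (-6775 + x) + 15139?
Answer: -1296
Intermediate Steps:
x = -9660 (x = 4794 - 14454 = -9660)
(-6775 + x) + 15139 = (-6775 - 9660) + 15139 = -16435 + 15139 = -1296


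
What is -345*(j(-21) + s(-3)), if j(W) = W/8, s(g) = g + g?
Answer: 23805/8 ≈ 2975.6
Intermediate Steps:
s(g) = 2*g
j(W) = W/8 (j(W) = W*(1/8) = W/8)
-345*(j(-21) + s(-3)) = -345*((1/8)*(-21) + 2*(-3)) = -345*(-21/8 - 6) = -345*(-69/8) = 23805/8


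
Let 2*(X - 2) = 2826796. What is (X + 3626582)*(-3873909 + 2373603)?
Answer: -7561515234492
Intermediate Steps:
X = 1413400 (X = 2 + (1/2)*2826796 = 2 + 1413398 = 1413400)
(X + 3626582)*(-3873909 + 2373603) = (1413400 + 3626582)*(-3873909 + 2373603) = 5039982*(-1500306) = -7561515234492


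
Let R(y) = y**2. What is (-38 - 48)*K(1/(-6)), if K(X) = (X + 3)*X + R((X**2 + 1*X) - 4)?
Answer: -928327/648 ≈ -1432.6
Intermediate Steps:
K(X) = (-4 + X + X**2)**2 + X*(3 + X) (K(X) = (X + 3)*X + ((X**2 + 1*X) - 4)**2 = (3 + X)*X + ((X**2 + X) - 4)**2 = X*(3 + X) + ((X + X**2) - 4)**2 = X*(3 + X) + (-4 + X + X**2)**2 = (-4 + X + X**2)**2 + X*(3 + X))
(-38 - 48)*K(1/(-6)) = (-38 - 48)*((1/(-6))**2 + (-4 + 1/(-6) + (1/(-6))**2)**2 + 3/(-6)) = -86*((-1/6)**2 + (-4 - 1/6 + (-1/6)**2)**2 + 3*(-1/6)) = -86*(1/36 + (-4 - 1/6 + 1/36)**2 - 1/2) = -86*(1/36 + (-149/36)**2 - 1/2) = -86*(1/36 + 22201/1296 - 1/2) = -86*21589/1296 = -928327/648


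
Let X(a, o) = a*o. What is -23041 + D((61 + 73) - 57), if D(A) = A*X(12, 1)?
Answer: -22117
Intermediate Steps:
D(A) = 12*A (D(A) = A*(12*1) = A*12 = 12*A)
-23041 + D((61 + 73) - 57) = -23041 + 12*((61 + 73) - 57) = -23041 + 12*(134 - 57) = -23041 + 12*77 = -23041 + 924 = -22117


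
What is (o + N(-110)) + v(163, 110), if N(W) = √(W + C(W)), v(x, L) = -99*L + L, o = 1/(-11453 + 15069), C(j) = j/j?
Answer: -38980479/3616 + I*√109 ≈ -10780.0 + 10.44*I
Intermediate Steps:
C(j) = 1
o = 1/3616 ≈ 0.00027655
v(x, L) = -98*L
N(W) = √(1 + W) (N(W) = √(W + 1) = √(1 + W))
(o + N(-110)) + v(163, 110) = (1/3616 + √(1 - 110)) - 98*110 = (1/3616 + √(-109)) - 10780 = (1/3616 + I*√109) - 10780 = -38980479/3616 + I*√109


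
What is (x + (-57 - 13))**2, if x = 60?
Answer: 100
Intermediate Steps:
(x + (-57 - 13))**2 = (60 + (-57 - 13))**2 = (60 - 70)**2 = (-10)**2 = 100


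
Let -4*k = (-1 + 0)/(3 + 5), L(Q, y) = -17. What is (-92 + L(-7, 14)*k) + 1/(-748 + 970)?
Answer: -328655/3552 ≈ -92.527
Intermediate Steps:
k = 1/32 (k = -(-1 + 0)/(4*(3 + 5)) = -(-1)/(4*8) = -¼*(-⅛) = 1/32 ≈ 0.031250)
(-92 + L(-7, 14)*k) + 1/(-748 + 970) = (-92 - 17*1/32) + 1/(-748 + 970) = (-92 - 17/32) + 1/222 = -2961/32 + 1/222 = -328655/3552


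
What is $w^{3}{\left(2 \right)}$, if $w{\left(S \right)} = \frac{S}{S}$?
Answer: $1$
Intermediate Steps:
$w{\left(S \right)} = 1$
$w^{3}{\left(2 \right)} = 1^{3} = 1$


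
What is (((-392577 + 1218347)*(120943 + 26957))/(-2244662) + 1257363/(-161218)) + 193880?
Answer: 25234339451832887/180939959158 ≈ 1.3946e+5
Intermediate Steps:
(((-392577 + 1218347)*(120943 + 26957))/(-2244662) + 1257363/(-161218)) + 193880 = ((825770*147900)*(-1/2244662) + 1257363*(-1/161218)) + 193880 = (122131383000*(-1/2244662) - 1257363/161218) + 193880 = (-61065691500/1122331 - 1257363/161218) + 193880 = -9846299829720153/180939959158 + 193880 = 25234339451832887/180939959158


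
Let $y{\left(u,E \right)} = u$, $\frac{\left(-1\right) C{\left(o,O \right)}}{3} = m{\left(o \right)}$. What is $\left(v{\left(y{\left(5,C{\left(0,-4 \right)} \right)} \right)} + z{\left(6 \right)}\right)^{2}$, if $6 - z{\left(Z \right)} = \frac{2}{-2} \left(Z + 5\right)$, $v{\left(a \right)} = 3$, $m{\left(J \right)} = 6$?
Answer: $400$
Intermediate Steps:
$C{\left(o,O \right)} = -18$ ($C{\left(o,O \right)} = \left(-3\right) 6 = -18$)
$z{\left(Z \right)} = 11 + Z$ ($z{\left(Z \right)} = 6 - \frac{2}{-2} \left(Z + 5\right) = 6 - 2 \left(- \frac{1}{2}\right) \left(5 + Z\right) = 6 - - (5 + Z) = 6 - \left(-5 - Z\right) = 6 + \left(5 + Z\right) = 11 + Z$)
$\left(v{\left(y{\left(5,C{\left(0,-4 \right)} \right)} \right)} + z{\left(6 \right)}\right)^{2} = \left(3 + \left(11 + 6\right)\right)^{2} = \left(3 + 17\right)^{2} = 20^{2} = 400$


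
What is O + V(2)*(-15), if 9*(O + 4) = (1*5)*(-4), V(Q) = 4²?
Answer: -2216/9 ≈ -246.22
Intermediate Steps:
V(Q) = 16
O = -56/9 (O = -4 + ((1*5)*(-4))/9 = -4 + (5*(-4))/9 = -4 + (⅑)*(-20) = -4 - 20/9 = -56/9 ≈ -6.2222)
O + V(2)*(-15) = -56/9 + 16*(-15) = -56/9 - 240 = -2216/9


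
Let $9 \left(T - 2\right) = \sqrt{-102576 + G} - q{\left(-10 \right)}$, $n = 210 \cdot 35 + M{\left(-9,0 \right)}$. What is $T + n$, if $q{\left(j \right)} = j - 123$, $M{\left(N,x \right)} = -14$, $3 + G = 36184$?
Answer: $\frac{66175}{9} + \frac{7 i \sqrt{1355}}{9} \approx 7352.8 + 28.63 i$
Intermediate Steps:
$G = 36181$ ($G = -3 + 36184 = 36181$)
$q{\left(j \right)} = -123 + j$ ($q{\left(j \right)} = j - 123 = -123 + j$)
$n = 7336$ ($n = 210 \cdot 35 - 14 = 7350 - 14 = 7336$)
$T = \frac{151}{9} + \frac{7 i \sqrt{1355}}{9}$ ($T = 2 + \frac{\sqrt{-102576 + 36181} - \left(-123 - 10\right)}{9} = 2 + \frac{\sqrt{-66395} - -133}{9} = 2 + \frac{7 i \sqrt{1355} + 133}{9} = 2 + \frac{133 + 7 i \sqrt{1355}}{9} = 2 + \left(\frac{133}{9} + \frac{7 i \sqrt{1355}}{9}\right) = \frac{151}{9} + \frac{7 i \sqrt{1355}}{9} \approx 16.778 + 28.63 i$)
$T + n = \left(\frac{151}{9} + \frac{7 i \sqrt{1355}}{9}\right) + 7336 = \frac{66175}{9} + \frac{7 i \sqrt{1355}}{9}$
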